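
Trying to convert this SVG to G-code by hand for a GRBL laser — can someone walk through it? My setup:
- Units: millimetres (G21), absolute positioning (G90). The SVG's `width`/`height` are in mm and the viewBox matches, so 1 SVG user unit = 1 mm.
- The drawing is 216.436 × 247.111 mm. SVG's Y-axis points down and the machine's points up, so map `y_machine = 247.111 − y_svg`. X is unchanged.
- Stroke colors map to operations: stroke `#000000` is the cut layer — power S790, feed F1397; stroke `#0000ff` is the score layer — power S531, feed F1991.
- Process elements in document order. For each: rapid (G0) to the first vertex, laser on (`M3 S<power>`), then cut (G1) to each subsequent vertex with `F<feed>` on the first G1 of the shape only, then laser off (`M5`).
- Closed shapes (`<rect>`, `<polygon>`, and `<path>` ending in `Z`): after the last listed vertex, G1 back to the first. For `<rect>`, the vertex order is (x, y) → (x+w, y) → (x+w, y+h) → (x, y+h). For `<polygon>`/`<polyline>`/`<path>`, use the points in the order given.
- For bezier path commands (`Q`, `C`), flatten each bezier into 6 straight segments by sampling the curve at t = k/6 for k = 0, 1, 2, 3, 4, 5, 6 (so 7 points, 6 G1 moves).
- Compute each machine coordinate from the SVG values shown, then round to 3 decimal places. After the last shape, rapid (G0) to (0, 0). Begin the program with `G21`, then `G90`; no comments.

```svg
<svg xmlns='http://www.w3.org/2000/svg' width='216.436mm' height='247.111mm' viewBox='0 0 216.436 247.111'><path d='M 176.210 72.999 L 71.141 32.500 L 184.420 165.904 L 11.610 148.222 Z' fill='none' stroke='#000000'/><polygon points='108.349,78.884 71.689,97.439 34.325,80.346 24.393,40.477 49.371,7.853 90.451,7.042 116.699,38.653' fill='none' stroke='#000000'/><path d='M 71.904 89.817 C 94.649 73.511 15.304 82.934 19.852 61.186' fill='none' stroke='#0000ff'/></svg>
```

G21
G90
G0 X176.210 Y174.112
M3 S790
G1 X71.141 Y214.611 F1397
G1 X184.420 Y81.207
G1 X11.610 Y98.889
G1 X176.210 Y174.112
M5
G0 X108.349 Y168.227
M3 S790
G1 X71.689 Y149.672 F1397
G1 X34.325 Y166.765
G1 X24.393 Y206.634
G1 X49.371 Y239.258
G1 X90.451 Y240.069
G1 X116.699 Y208.458
G1 X108.349 Y168.227
M5
G0 X71.904 Y157.294
M3 S531
G1 X75.630 Y163.566 F1991
G1 X67.507 Y167.131
G1 X52.702 Y169.569
G1 X36.380 Y172.460
G1 X23.708 Y177.385
G1 X19.852 Y185.925
M5
G0 X0.000 Y0.000

viewBox `0 0 216.436 247.111` with mm width/height → 1 unit = 1 mm. Flip: y_m = 247.111 − y_svg.

**Shape 1** — `<path>` closed polygon, stroke `#000000` → cut (S790, F1397). Machine vertices: (176.210,174.112) → (71.141,214.611) → (184.420,81.207) → (11.610,98.889) → (176.210,174.112). Closed: final G1 returns to the first vertex.

**Shape 2** — `<polygon>` regular polygon, stroke `#000000` → cut (S790, F1397). Machine vertices: (108.349,168.227) → (71.689,149.672) → (34.325,166.765) → (24.393,206.634) → (49.371,239.258) → (90.451,240.069) → (116.699,208.458) → (108.349,168.227). Closed: final G1 returns to the first vertex.

**Shape 3** — `<path>` cubic bezier, stroke `#0000ff` → score (S531, F1991). Control points (SVG): P0=(71.904,89.817), P1=(94.649,73.511), P2=(15.304,82.934), P3=(19.852,61.186); sampled at t=k/6. Machine vertices: (71.904,157.294) → (75.630,163.566) → (67.507,167.131) → (52.702,169.569) → (36.380,172.460) → (23.708,177.385) → (19.852,185.925). Open path.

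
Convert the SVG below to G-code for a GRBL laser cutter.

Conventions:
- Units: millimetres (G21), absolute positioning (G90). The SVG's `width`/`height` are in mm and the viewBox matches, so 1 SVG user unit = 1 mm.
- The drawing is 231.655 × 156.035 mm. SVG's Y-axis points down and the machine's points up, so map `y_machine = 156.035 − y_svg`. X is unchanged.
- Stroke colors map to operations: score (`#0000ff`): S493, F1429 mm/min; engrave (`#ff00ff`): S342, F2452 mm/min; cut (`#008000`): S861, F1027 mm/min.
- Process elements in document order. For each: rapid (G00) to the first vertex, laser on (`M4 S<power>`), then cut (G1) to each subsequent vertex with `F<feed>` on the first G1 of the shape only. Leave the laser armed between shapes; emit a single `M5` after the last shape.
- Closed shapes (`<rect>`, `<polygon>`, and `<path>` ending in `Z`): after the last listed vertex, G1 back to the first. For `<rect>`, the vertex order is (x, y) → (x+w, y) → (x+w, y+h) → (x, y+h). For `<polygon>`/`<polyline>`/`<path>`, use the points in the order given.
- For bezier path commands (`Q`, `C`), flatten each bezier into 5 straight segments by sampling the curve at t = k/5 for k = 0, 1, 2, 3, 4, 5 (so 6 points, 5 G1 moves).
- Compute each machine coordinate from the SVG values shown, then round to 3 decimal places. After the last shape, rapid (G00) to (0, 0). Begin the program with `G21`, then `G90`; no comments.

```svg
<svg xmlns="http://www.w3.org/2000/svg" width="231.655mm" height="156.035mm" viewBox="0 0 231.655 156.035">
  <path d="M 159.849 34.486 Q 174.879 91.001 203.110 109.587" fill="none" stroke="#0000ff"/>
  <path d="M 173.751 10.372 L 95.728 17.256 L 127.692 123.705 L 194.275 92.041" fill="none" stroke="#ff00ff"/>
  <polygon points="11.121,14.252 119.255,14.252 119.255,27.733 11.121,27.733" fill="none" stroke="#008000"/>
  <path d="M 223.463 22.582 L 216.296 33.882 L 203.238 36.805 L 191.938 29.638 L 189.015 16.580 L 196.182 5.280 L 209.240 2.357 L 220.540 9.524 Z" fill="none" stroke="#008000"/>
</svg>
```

Since the viewBox matches the mm dimensions, user units are millimetres directly. The only transform is the Y-flip y_m = 156.035 − y_svg.

Shape 1 is a quadratic bezier drawn with `<path>`. Its stroke #0000ff means score at S493, F1429. After flipping Y the toolpath is (159.849,121.549) → (166.389,100.460) → (173.985,82.406) → (182.637,67.385) → (192.346,55.400) → (203.110,46.448).

Shape 2 is a open polyline drawn with `<path>`. Its stroke #ff00ff means engrave at S342, F2452. After flipping Y the toolpath is (173.751,145.663) → (95.728,138.779) → (127.692,32.330) → (194.275,63.994).

Shape 3 is a rectangle drawn with `<polygon>`. Its stroke #008000 means cut at S861, F1027. After flipping Y the toolpath is (11.121,141.783) → (119.255,141.783) → (119.255,128.302) → (11.121,128.302) → (11.121,141.783), returning to the start.

Shape 4 is a regular polygon drawn with `<path>`. Its stroke #008000 means cut at S861, F1027. After flipping Y the toolpath is (223.463,133.453) → (216.296,122.153) → (203.238,119.230) → (191.938,126.397) → (189.015,139.455) → (196.182,150.755) → (209.240,153.678) → (220.540,146.511) → (223.463,133.453), returning to the start.

G21
G90
G00 X159.849 Y121.549
M4 S493
G1 X166.389 Y100.460 F1429
G1 X173.985 Y82.406
G1 X182.637 Y67.385
G1 X192.346 Y55.400
G1 X203.110 Y46.448
G00 X173.751 Y145.663
M4 S342
G1 X95.728 Y138.779 F2452
G1 X127.692 Y32.330
G1 X194.275 Y63.994
G00 X11.121 Y141.783
M4 S861
G1 X119.255 Y141.783 F1027
G1 X119.255 Y128.302
G1 X11.121 Y128.302
G1 X11.121 Y141.783
G00 X223.463 Y133.453
M4 S861
G1 X216.296 Y122.153 F1027
G1 X203.238 Y119.230
G1 X191.938 Y126.397
G1 X189.015 Y139.455
G1 X196.182 Y150.755
G1 X209.240 Y153.678
G1 X220.540 Y146.511
G1 X223.463 Y133.453
M5
G00 X0.000 Y0.000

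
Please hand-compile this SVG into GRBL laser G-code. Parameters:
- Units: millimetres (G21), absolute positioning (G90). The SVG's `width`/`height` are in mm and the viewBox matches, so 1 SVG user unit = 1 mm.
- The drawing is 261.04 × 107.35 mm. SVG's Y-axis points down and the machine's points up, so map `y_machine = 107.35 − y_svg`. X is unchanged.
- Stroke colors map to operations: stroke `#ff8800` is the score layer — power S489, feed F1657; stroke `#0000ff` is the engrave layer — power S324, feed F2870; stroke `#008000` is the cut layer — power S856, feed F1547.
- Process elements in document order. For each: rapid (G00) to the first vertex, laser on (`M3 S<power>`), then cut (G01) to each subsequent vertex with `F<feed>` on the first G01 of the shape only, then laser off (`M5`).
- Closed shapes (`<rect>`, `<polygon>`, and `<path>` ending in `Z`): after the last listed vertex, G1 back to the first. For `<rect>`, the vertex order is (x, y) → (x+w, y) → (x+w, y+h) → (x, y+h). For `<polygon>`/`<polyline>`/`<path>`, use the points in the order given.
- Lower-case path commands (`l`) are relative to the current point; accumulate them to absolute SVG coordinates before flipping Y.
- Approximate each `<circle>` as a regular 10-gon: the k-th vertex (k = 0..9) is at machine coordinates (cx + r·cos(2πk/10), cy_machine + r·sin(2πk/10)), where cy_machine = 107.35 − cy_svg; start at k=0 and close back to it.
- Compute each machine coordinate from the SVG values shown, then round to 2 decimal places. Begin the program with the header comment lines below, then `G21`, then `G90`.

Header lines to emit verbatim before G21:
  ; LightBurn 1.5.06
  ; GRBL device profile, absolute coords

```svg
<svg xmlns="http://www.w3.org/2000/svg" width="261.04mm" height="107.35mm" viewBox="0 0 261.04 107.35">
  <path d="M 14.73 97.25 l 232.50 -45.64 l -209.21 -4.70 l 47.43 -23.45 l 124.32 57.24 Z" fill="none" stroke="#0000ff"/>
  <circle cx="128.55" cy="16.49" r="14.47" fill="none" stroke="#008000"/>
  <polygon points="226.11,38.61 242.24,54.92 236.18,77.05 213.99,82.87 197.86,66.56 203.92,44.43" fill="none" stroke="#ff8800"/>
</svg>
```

; LightBurn 1.5.06
; GRBL device profile, absolute coords
G21
G90
G00 X14.73 Y10.10
M3 S324
G01 X247.23 Y55.74 F2870
G01 X38.02 Y60.44
G01 X85.45 Y83.89
G01 X209.77 Y26.65
G01 X14.73 Y10.10
M5
G00 X143.02 Y90.86
M3 S856
G01 X140.26 Y99.37 F1547
G01 X133.02 Y104.62
G01 X124.08 Y104.62
G01 X116.84 Y99.37
G01 X114.08 Y90.86
G01 X116.84 Y82.35
G01 X124.08 Y77.10
G01 X133.02 Y77.10
G01 X140.26 Y82.35
G01 X143.02 Y90.86
M5
G00 X226.11 Y68.74
M3 S489
G01 X242.24 Y52.43 F1657
G01 X236.18 Y30.30
G01 X213.99 Y24.48
G01 X197.86 Y40.79
G01 X203.92 Y62.92
G01 X226.11 Y68.74
M5

Since the viewBox matches the mm dimensions, user units are millimetres directly. The only transform is the Y-flip y_m = 107.35 − y_svg.

Shape 1 is a closed polygon drawn with `<path>`. Its stroke #0000ff means engrave at S324, F2870. After flipping Y the toolpath is (14.73,10.10) → (247.23,55.74) → (38.02,60.44) → (85.45,83.89) → (209.77,26.65) → (14.73,10.10), returning to the start.

Shape 2 is a circle drawn with `<circle>`. Its stroke #008000 means cut at S856, F1547. After flipping Y the toolpath is (143.02,90.86) → (140.26,99.37) → (133.02,104.62) → (124.08,104.62) → (116.84,99.37) → (114.08,90.86) → (116.84,82.35) → (124.08,77.10) → (133.02,77.10) → (140.26,82.35) → (143.02,90.86), returning to the start.

Shape 3 is a regular polygon drawn with `<polygon>`. Its stroke #ff8800 means score at S489, F1657. After flipping Y the toolpath is (226.11,68.74) → (242.24,52.43) → (236.18,30.30) → (213.99,24.48) → (197.86,40.79) → (203.92,62.92) → (226.11,68.74), returning to the start.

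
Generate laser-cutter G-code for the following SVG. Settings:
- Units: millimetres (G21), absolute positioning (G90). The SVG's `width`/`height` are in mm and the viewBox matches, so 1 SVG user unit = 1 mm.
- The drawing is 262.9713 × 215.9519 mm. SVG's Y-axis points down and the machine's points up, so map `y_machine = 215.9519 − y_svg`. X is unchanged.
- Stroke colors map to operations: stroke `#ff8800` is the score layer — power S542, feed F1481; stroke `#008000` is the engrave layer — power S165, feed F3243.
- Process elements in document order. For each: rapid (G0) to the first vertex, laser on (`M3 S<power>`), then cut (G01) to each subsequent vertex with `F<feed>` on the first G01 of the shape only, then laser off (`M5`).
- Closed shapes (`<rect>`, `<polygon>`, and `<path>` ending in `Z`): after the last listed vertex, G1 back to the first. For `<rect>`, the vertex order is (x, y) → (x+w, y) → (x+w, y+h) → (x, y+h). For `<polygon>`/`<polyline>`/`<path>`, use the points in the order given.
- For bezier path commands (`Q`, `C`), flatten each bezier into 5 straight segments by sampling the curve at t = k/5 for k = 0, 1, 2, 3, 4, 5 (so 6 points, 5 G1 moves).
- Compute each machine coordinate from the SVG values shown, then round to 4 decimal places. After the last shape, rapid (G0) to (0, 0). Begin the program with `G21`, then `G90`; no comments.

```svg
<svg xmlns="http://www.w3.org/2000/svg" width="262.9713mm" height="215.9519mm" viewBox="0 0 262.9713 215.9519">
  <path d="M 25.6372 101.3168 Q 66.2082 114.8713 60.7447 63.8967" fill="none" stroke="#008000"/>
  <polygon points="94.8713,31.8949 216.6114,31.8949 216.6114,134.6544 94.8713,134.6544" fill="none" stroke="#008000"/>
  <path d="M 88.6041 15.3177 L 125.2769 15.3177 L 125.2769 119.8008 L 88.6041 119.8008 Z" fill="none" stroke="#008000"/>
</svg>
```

G21
G90
G0 X25.6372 Y114.6351
M3 S165
G01 X40.0242 Y111.7945 F3243
G01 X50.7285 Y114.1162
G01 X57.7500 Y121.6002
G01 X61.0887 Y134.2465
G01 X60.7447 Y152.0552
M5
G0 X94.8713 Y184.0570
M3 S165
G01 X216.6114 Y184.0570 F3243
G01 X216.6114 Y81.2975
G01 X94.8713 Y81.2975
G01 X94.8713 Y184.0570
M5
G0 X88.6041 Y200.6342
M3 S165
G01 X125.2769 Y200.6342 F3243
G01 X125.2769 Y96.1511
G01 X88.6041 Y96.1511
G01 X88.6041 Y200.6342
M5
G0 X0.0000 Y0.0000

1 u = 1 mm; y_m = 215.9519 − y.

[1] `<path>` quadratic bezier, #008000→engrave S165 F3243: (25.6372,114.6351) → (40.0242,111.7945) → (50.7285,114.1162) → (57.7500,121.6002) → (61.0887,134.2465) → (60.7447,152.0552)

[2] `<polygon>` rectangle, #008000→engrave S165 F3243: (94.8713,184.0570) → (216.6114,184.0570) → (216.6114,81.2975) → (94.8713,81.2975) → (94.8713,184.0570) (closed)

[3] `<path>` rectangle, #008000→engrave S165 F3243: (88.6041,200.6342) → (125.2769,200.6342) → (125.2769,96.1511) → (88.6041,96.1511) → (88.6041,200.6342) (closed)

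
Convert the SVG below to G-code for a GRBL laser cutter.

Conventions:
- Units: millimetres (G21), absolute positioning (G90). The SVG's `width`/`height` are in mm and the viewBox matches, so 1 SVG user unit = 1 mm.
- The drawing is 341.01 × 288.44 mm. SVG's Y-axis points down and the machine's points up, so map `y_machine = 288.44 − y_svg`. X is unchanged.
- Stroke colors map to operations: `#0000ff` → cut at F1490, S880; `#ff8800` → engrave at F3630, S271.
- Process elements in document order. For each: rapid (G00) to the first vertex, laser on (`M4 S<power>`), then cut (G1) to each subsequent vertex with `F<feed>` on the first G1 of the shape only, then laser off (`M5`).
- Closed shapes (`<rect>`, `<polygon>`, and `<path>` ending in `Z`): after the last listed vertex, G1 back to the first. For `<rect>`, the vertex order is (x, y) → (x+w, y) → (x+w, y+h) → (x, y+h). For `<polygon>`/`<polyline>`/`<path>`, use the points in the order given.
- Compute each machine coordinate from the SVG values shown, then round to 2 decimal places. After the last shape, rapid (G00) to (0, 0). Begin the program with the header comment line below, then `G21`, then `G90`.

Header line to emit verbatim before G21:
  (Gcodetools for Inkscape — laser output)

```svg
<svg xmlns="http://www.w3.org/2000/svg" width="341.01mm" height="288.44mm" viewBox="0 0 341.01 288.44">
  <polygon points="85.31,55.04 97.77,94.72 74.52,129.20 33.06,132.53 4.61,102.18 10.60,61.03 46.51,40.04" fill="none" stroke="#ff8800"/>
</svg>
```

viewBox `0 0 341.01 288.44` with mm width/height → 1 unit = 1 mm. Flip: y_m = 288.44 − y_svg.

**Shape 1** — `<polygon>` regular polygon, stroke `#ff8800` → engrave (S271, F3630). Machine vertices: (85.31,233.40) → (97.77,193.72) → (74.52,159.24) → (33.06,155.91) → (4.61,186.26) → (10.60,227.41) → (46.51,248.40) → (85.31,233.40). Closed: final G1 returns to the first vertex.

(Gcodetools for Inkscape — laser output)
G21
G90
G00 X85.31 Y233.40
M4 S271
G1 X97.77 Y193.72 F3630
G1 X74.52 Y159.24
G1 X33.06 Y155.91
G1 X4.61 Y186.26
G1 X10.60 Y227.41
G1 X46.51 Y248.40
G1 X85.31 Y233.40
M5
G00 X0.00 Y0.00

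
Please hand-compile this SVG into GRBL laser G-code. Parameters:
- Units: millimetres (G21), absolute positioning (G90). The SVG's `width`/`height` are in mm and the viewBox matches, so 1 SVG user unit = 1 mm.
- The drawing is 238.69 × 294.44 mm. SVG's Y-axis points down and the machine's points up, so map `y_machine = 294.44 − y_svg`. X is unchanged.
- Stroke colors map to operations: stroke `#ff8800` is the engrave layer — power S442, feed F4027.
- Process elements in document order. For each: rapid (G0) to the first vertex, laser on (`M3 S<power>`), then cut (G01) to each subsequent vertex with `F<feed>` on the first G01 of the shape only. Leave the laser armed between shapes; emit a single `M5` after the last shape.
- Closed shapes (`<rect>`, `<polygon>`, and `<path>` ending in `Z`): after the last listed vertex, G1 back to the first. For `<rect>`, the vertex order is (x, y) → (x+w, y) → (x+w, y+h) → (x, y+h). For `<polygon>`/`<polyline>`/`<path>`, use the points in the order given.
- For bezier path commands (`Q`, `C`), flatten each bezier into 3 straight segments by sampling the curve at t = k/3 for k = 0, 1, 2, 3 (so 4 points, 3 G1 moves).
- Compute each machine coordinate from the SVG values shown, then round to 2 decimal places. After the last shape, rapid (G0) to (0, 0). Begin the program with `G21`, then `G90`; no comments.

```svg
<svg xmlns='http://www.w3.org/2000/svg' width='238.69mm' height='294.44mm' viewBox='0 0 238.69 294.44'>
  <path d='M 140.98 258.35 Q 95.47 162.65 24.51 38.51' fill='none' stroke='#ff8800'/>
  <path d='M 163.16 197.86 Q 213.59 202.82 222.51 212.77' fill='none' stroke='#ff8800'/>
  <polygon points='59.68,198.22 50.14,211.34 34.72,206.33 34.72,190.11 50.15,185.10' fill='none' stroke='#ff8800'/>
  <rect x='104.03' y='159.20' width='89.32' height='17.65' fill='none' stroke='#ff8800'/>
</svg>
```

G21
G90
G0 X140.98 Y36.09
M3 S442
G01 X107.81 Y103.05 F4027
G01 X68.99 Y176.33
G01 X24.51 Y255.93
G0 X163.16 Y96.58
M3 S442
G01 X192.17 Y92.72 F4027
G01 X211.95 Y87.75
G01 X222.51 Y81.67
G0 X59.68 Y96.22
M3 S442
G01 X50.14 Y83.10 F4027
G01 X34.72 Y88.11
G01 X34.72 Y104.33
G01 X50.15 Y109.34
G01 X59.68 Y96.22
G0 X104.03 Y135.24
M3 S442
G01 X193.35 Y135.24 F4027
G01 X193.35 Y117.59
G01 X104.03 Y117.59
G01 X104.03 Y135.24
M5
G0 X0.00 Y0.00

Since the viewBox matches the mm dimensions, user units are millimetres directly. The only transform is the Y-flip y_m = 294.44 − y_svg.

Shape 1 is a quadratic bezier drawn with `<path>`. Its stroke #ff8800 means engrave at S442, F4027. After flipping Y the toolpath is (140.98,36.09) → (107.81,103.05) → (68.99,176.33) → (24.51,255.93).

Shape 2 is a quadratic bezier drawn with `<path>`. Its stroke #ff8800 means engrave at S442, F4027. After flipping Y the toolpath is (163.16,96.58) → (192.17,92.72) → (211.95,87.75) → (222.51,81.67).

Shape 3 is a regular polygon drawn with `<polygon>`. Its stroke #ff8800 means engrave at S442, F4027. After flipping Y the toolpath is (59.68,96.22) → (50.14,83.10) → (34.72,88.11) → (34.72,104.33) → (50.15,109.34) → (59.68,96.22), returning to the start.

Shape 4 is a rectangle drawn with `<rect>`. Its stroke #ff8800 means engrave at S442, F4027. After flipping Y the toolpath is (104.03,135.24) → (193.35,135.24) → (193.35,117.59) → (104.03,117.59) → (104.03,135.24), returning to the start.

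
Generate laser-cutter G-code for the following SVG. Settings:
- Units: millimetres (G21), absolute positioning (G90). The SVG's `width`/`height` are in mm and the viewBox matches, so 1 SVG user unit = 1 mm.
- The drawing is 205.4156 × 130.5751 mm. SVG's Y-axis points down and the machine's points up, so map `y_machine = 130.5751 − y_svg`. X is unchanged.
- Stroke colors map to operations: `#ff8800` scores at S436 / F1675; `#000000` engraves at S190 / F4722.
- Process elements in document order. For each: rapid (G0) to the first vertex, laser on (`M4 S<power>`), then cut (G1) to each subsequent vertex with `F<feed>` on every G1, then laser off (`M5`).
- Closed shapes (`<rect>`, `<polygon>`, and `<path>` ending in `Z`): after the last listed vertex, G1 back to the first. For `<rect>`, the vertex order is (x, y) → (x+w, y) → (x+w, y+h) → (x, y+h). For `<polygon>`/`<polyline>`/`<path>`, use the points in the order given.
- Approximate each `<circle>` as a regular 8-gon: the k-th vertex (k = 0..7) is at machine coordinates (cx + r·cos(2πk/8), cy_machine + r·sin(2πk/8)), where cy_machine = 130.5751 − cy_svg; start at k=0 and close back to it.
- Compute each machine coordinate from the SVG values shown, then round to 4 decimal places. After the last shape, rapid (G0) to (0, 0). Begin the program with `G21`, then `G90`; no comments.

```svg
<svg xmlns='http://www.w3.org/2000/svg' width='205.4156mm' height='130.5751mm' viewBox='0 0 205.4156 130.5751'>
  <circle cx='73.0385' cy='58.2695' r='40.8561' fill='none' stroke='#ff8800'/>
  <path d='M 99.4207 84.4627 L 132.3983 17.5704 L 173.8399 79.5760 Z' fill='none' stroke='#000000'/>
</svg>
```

G21
G90
G0 X113.8946 Y72.3056
M4 S436
G1 X101.9281 Y101.1952 F1675
G1 X73.0385 Y113.1617 F1675
G1 X44.1489 Y101.1952 F1675
G1 X32.1824 Y72.3056 F1675
G1 X44.1489 Y43.4160 F1675
G1 X73.0385 Y31.4495 F1675
G1 X101.9281 Y43.4160 F1675
G1 X113.8946 Y72.3056 F1675
M5
G0 X99.4207 Y46.1124
M4 S190
G1 X132.3983 Y113.0047 F4722
G1 X173.8399 Y50.9991 F4722
G1 X99.4207 Y46.1124 F4722
M5
G0 X0.0000 Y0.0000

1 u = 1 mm; y_m = 130.5751 − y.

[1] `<circle>` circle, #ff8800→score S436 F1675: (113.8946,72.3056) → (101.9281,101.1952) → (73.0385,113.1617) → (44.1489,101.1952) → (32.1824,72.3056) → (44.1489,43.4160) → (73.0385,31.4495) → (101.9281,43.4160) → (113.8946,72.3056) (closed)

[2] `<path>` regular polygon, #000000→engrave S190 F4722: (99.4207,46.1124) → (132.3983,113.0047) → (173.8399,50.9991) → (99.4207,46.1124) (closed)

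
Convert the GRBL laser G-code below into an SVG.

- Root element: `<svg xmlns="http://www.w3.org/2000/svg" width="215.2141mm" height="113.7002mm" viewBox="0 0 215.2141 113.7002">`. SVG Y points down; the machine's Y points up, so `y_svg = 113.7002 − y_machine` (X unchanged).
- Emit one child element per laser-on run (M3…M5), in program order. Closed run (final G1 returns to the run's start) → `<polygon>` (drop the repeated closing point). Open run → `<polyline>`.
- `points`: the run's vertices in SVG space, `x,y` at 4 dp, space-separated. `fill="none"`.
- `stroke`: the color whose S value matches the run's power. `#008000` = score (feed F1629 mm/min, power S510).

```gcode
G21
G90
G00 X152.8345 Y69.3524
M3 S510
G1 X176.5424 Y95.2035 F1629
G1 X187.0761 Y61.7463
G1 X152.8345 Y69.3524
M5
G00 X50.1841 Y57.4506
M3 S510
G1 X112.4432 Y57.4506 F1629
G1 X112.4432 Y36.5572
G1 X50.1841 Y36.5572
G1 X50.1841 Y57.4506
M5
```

y_svg = 113.7002 − y_m. Every run uses S510, so all elements get stroke `#008000` (score).

[1] closed run; points: 152.8345,44.3478 176.5424,18.4967 187.0761,51.9539

[2] closed run; points: 50.1841,56.2496 112.4432,56.2496 112.4432,77.1430 50.1841,77.1430

<svg xmlns="http://www.w3.org/2000/svg" width="215.2141mm" height="113.7002mm" viewBox="0 0 215.2141 113.7002">
  <polygon points="152.8345,44.3478 176.5424,18.4967 187.0761,51.9539" fill="none" stroke="#008000"/>
  <polygon points="50.1841,56.2496 112.4432,56.2496 112.4432,77.1430 50.1841,77.1430" fill="none" stroke="#008000"/>
</svg>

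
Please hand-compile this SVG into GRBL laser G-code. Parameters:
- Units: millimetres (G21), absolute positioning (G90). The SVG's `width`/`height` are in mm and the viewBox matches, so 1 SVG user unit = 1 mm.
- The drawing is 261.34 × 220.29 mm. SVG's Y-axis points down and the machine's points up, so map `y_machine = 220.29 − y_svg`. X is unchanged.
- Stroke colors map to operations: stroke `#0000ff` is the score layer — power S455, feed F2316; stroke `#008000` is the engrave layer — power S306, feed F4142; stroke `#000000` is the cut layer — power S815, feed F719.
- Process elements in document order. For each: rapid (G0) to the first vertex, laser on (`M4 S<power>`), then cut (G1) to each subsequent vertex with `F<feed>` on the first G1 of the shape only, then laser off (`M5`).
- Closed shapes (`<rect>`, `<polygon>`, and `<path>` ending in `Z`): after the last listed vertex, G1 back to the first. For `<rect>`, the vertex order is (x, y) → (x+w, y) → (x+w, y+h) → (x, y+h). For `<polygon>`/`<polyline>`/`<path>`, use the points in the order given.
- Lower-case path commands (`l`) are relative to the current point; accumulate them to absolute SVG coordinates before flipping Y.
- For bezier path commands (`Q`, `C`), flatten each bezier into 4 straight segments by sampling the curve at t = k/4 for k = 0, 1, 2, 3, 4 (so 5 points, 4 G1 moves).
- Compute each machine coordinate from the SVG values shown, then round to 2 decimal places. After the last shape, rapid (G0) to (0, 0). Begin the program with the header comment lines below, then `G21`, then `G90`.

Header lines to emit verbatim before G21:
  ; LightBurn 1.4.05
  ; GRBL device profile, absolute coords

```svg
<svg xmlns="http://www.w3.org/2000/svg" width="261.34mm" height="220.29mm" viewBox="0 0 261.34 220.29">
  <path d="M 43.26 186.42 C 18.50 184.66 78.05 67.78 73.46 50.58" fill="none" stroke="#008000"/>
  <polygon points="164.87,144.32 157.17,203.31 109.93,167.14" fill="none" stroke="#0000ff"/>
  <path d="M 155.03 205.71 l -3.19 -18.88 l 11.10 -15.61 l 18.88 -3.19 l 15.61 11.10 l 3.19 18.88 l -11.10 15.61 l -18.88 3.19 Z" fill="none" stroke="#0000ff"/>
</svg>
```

viewBox `0 0 261.34 220.29` with mm width/height → 1 unit = 1 mm. Flip: y_m = 220.29 − y_svg.

**Shape 1** — `<path>` cubic bezier, stroke `#008000` → engrave (S306, F4142). Control points (SVG): P0=(43.26,186.42), P1=(18.50,184.66), P2=(78.05,67.78), P3=(73.46,50.58); sampled at t=k/4. Machine vertices: (43.26,33.87) → (38.18,53.42) → (50.80,96.00) → (67.20,141.48) → (73.46,169.71). Open path.

**Shape 2** — `<polygon>` regular polygon, stroke `#0000ff` → score (S455, F2316). Machine vertices: (164.87,75.97) → (157.17,16.98) → (109.93,53.15) → (164.87,75.97). Closed: final G1 returns to the first vertex.

**Shape 3** — `<path>` regular polygon, stroke `#0000ff` → score (S455, F2316). Machine vertices: (155.03,14.58) → (151.84,33.46) → (162.94,49.07) → (181.82,52.26) → (197.43,41.16) → (200.62,22.28) → (189.52,6.67) → (170.64,3.48) → (155.03,14.58). Closed: final G1 returns to the first vertex.

; LightBurn 1.4.05
; GRBL device profile, absolute coords
G21
G90
G0 X43.26 Y33.87
M4 S306
G1 X38.18 Y53.42 F4142
G1 X50.80 Y96.00
G1 X67.20 Y141.48
G1 X73.46 Y169.71
M5
G0 X164.87 Y75.97
M4 S455
G1 X157.17 Y16.98 F2316
G1 X109.93 Y53.15
G1 X164.87 Y75.97
M5
G0 X155.03 Y14.58
M4 S455
G1 X151.84 Y33.46 F2316
G1 X162.94 Y49.07
G1 X181.82 Y52.26
G1 X197.43 Y41.16
G1 X200.62 Y22.28
G1 X189.52 Y6.67
G1 X170.64 Y3.48
G1 X155.03 Y14.58
M5
G0 X0.00 Y0.00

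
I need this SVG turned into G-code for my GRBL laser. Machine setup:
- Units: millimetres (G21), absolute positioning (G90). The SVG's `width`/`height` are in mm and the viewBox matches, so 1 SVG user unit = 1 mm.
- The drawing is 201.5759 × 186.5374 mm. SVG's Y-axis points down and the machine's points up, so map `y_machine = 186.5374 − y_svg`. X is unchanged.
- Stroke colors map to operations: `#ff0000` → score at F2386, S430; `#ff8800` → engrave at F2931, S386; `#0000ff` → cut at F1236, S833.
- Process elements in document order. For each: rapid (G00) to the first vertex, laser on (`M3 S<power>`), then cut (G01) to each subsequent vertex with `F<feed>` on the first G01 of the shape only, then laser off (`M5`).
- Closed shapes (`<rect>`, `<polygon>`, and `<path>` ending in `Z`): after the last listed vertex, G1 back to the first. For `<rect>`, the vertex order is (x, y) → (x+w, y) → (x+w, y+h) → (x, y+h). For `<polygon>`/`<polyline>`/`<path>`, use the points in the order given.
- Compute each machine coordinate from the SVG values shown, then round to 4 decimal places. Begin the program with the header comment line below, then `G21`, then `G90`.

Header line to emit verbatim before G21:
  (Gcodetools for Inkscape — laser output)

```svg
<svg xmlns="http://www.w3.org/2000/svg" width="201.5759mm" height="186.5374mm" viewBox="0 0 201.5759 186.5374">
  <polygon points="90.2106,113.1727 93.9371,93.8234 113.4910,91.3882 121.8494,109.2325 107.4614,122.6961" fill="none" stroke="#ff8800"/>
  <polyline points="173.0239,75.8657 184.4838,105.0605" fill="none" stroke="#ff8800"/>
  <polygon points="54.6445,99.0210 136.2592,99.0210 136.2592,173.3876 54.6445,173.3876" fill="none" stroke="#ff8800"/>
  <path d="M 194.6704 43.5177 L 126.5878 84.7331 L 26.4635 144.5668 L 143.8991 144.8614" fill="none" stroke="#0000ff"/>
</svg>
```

Since the viewBox matches the mm dimensions, user units are millimetres directly. The only transform is the Y-flip y_m = 186.5374 − y_svg.

Shape 1 is a regular polygon drawn with `<polygon>`. Its stroke #ff8800 means engrave at S386, F2931. After flipping Y the toolpath is (90.2106,73.3647) → (93.9371,92.7140) → (113.4910,95.1492) → (121.8494,77.3049) → (107.4614,63.8413) → (90.2106,73.3647), returning to the start.

Shape 2 is a line segment drawn with `<polyline>`. Its stroke #ff8800 means engrave at S386, F2931. After flipping Y the toolpath is (173.0239,110.6717) → (184.4838,81.4769).

Shape 3 is a rectangle drawn with `<polygon>`. Its stroke #ff8800 means engrave at S386, F2931. After flipping Y the toolpath is (54.6445,87.5164) → (136.2592,87.5164) → (136.2592,13.1498) → (54.6445,13.1498) → (54.6445,87.5164), returning to the start.

Shape 4 is a open polyline drawn with `<path>`. Its stroke #0000ff means cut at S833, F1236. After flipping Y the toolpath is (194.6704,143.0197) → (126.5878,101.8043) → (26.4635,41.9706) → (143.8991,41.6760).

(Gcodetools for Inkscape — laser output)
G21
G90
G00 X90.2106 Y73.3647
M3 S386
G01 X93.9371 Y92.7140 F2931
G01 X113.4910 Y95.1492
G01 X121.8494 Y77.3049
G01 X107.4614 Y63.8413
G01 X90.2106 Y73.3647
M5
G00 X173.0239 Y110.6717
M3 S386
G01 X184.4838 Y81.4769 F2931
M5
G00 X54.6445 Y87.5164
M3 S386
G01 X136.2592 Y87.5164 F2931
G01 X136.2592 Y13.1498
G01 X54.6445 Y13.1498
G01 X54.6445 Y87.5164
M5
G00 X194.6704 Y143.0197
M3 S833
G01 X126.5878 Y101.8043 F1236
G01 X26.4635 Y41.9706
G01 X143.8991 Y41.6760
M5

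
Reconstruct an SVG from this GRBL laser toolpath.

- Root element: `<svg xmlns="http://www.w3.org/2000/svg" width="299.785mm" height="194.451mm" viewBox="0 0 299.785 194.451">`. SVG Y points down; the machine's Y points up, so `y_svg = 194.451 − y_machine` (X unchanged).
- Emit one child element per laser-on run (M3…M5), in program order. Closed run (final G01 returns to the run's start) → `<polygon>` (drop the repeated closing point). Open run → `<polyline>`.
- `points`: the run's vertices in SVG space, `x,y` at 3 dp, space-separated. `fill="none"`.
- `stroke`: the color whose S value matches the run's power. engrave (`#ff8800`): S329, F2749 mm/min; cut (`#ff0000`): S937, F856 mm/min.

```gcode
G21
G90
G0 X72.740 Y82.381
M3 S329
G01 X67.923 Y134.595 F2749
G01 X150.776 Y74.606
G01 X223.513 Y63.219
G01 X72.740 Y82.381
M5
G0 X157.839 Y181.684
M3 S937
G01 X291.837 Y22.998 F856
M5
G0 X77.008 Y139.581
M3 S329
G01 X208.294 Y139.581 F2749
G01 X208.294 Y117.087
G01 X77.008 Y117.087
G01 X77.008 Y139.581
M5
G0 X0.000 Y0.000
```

Machine Y-up, SVG Y-down with viewBox height 194.451, so y_svg = 194.451 − y_machine; X carries over.

Run 1: the run's S329 means `#ff8800` (engrave). The run returns to its start, so emit a `<polygon>` with points (Y-flipped): 72.740,112.070 67.923,59.856 150.776,119.845 223.513,131.232.

Run 2: power S937 maps to stroke `#ff0000` (cut). The run is open, so emit a `<polyline>` with points (Y-flipped): 157.839,12.767 291.837,171.453.

Run 3: the run's S329 means `#ff8800` (engrave). The run returns to its start, so emit a `<polygon>` with points (Y-flipped): 77.008,54.870 208.294,54.870 208.294,77.364 77.008,77.364.

<svg xmlns="http://www.w3.org/2000/svg" width="299.785mm" height="194.451mm" viewBox="0 0 299.785 194.451">
  <polygon points="72.740,112.070 67.923,59.856 150.776,119.845 223.513,131.232" fill="none" stroke="#ff8800"/>
  <polyline points="157.839,12.767 291.837,171.453" fill="none" stroke="#ff0000"/>
  <polygon points="77.008,54.870 208.294,54.870 208.294,77.364 77.008,77.364" fill="none" stroke="#ff8800"/>
</svg>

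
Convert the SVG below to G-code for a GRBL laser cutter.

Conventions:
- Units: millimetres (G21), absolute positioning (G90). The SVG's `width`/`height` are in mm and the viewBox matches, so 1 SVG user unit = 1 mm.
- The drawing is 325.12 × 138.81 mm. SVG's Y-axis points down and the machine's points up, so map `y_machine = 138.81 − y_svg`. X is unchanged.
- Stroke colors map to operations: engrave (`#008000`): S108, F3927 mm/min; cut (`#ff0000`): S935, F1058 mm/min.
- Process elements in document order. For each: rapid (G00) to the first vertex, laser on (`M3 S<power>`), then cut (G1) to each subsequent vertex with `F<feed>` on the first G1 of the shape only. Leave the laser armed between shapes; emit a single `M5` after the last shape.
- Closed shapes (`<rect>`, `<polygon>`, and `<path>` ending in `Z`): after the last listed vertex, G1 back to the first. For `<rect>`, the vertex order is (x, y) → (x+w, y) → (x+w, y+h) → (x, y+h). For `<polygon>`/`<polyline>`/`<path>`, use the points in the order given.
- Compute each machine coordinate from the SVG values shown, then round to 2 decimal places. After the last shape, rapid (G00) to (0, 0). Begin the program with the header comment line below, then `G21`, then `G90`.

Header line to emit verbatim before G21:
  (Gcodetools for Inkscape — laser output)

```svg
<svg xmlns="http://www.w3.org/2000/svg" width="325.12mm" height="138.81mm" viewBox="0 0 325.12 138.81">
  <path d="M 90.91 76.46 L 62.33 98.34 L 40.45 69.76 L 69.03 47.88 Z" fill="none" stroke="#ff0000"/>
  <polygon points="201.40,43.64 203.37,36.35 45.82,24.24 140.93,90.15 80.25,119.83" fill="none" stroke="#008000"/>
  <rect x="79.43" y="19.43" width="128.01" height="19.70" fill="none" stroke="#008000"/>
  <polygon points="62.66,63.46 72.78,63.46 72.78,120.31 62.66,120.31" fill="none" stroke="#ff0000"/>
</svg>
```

(Gcodetools for Inkscape — laser output)
G21
G90
G00 X90.91 Y62.35
M3 S935
G1 X62.33 Y40.47 F1058
G1 X40.45 Y69.05
G1 X69.03 Y90.93
G1 X90.91 Y62.35
G00 X201.40 Y95.17
M3 S108
G1 X203.37 Y102.46 F3927
G1 X45.82 Y114.57
G1 X140.93 Y48.66
G1 X80.25 Y18.98
G1 X201.40 Y95.17
G00 X79.43 Y119.38
M3 S108
G1 X207.44 Y119.38 F3927
G1 X207.44 Y99.68
G1 X79.43 Y99.68
G1 X79.43 Y119.38
G00 X62.66 Y75.35
M3 S935
G1 X72.78 Y75.35 F1058
G1 X72.78 Y18.50
G1 X62.66 Y18.50
G1 X62.66 Y75.35
M5
G00 X0.00 Y0.00

Since the viewBox matches the mm dimensions, user units are millimetres directly. The only transform is the Y-flip y_m = 138.81 − y_svg.

Shape 1 is a regular polygon drawn with `<path>`. Its stroke #ff0000 means cut at S935, F1058. After flipping Y the toolpath is (90.91,62.35) → (62.33,40.47) → (40.45,69.05) → (69.03,90.93) → (90.91,62.35), returning to the start.

Shape 2 is a closed polygon drawn with `<polygon>`. Its stroke #008000 means engrave at S108, F3927. After flipping Y the toolpath is (201.40,95.17) → (203.37,102.46) → (45.82,114.57) → (140.93,48.66) → (80.25,18.98) → (201.40,95.17), returning to the start.

Shape 3 is a rectangle drawn with `<rect>`. Its stroke #008000 means engrave at S108, F3927. After flipping Y the toolpath is (79.43,119.38) → (207.44,119.38) → (207.44,99.68) → (79.43,99.68) → (79.43,119.38), returning to the start.

Shape 4 is a rectangle drawn with `<polygon>`. Its stroke #ff0000 means cut at S935, F1058. After flipping Y the toolpath is (62.66,75.35) → (72.78,75.35) → (72.78,18.50) → (62.66,18.50) → (62.66,75.35), returning to the start.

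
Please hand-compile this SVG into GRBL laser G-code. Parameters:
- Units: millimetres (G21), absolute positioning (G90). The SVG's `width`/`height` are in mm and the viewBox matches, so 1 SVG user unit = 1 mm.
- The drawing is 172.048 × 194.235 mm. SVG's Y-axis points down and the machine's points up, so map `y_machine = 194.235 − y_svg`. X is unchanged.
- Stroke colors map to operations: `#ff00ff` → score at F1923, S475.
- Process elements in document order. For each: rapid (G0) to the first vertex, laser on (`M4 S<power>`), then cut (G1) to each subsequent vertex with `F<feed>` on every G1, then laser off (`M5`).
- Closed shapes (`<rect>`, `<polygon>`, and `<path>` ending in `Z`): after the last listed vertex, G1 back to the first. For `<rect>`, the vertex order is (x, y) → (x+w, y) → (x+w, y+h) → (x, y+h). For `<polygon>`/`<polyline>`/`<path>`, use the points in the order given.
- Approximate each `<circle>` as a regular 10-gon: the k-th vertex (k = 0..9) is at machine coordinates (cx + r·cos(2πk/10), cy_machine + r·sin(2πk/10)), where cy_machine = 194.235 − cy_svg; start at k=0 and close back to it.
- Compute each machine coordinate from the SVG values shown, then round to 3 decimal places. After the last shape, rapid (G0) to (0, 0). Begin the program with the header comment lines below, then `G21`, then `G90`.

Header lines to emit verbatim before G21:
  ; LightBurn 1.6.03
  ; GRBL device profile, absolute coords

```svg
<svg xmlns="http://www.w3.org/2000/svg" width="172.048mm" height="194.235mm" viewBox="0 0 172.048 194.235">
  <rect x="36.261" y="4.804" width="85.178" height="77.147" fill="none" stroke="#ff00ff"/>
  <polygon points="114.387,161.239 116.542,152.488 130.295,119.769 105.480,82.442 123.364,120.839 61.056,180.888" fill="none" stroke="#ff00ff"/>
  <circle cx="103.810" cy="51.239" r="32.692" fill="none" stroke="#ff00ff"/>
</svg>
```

; LightBurn 1.6.03
; GRBL device profile, absolute coords
G21
G90
G0 X36.261 Y189.431
M4 S475
G1 X121.439 Y189.431 F1923
G1 X121.439 Y112.284 F1923
G1 X36.261 Y112.284 F1923
G1 X36.261 Y189.431 F1923
M5
G0 X114.387 Y32.996
M4 S475
G1 X116.542 Y41.747 F1923
G1 X130.295 Y74.466 F1923
G1 X105.480 Y111.793 F1923
G1 X123.364 Y73.396 F1923
G1 X61.056 Y13.347 F1923
G1 X114.387 Y32.996 F1923
M5
G0 X136.502 Y142.996
M4 S475
G1 X130.258 Y162.212 F1923
G1 X113.912 Y174.088 F1923
G1 X93.708 Y174.088 F1923
G1 X77.362 Y162.212 F1923
G1 X71.118 Y142.996 F1923
G1 X77.362 Y123.780 F1923
G1 X93.708 Y111.904 F1923
G1 X113.912 Y111.904 F1923
G1 X130.258 Y123.780 F1923
G1 X136.502 Y142.996 F1923
M5
G0 X0.000 Y0.000

Since the viewBox matches the mm dimensions, user units are millimetres directly. The only transform is the Y-flip y_m = 194.235 − y_svg.

Shape 1 is a rectangle drawn with `<rect>`. Its stroke #ff00ff means score at S475, F1923. After flipping Y the toolpath is (36.261,189.431) → (121.439,189.431) → (121.439,112.284) → (36.261,112.284) → (36.261,189.431), returning to the start.

Shape 2 is a closed polygon drawn with `<polygon>`. Its stroke #ff00ff means score at S475, F1923. After flipping Y the toolpath is (114.387,32.996) → (116.542,41.747) → (130.295,74.466) → (105.480,111.793) → (123.364,73.396) → (61.056,13.347) → (114.387,32.996), returning to the start.

Shape 3 is a circle drawn with `<circle>`. Its stroke #ff00ff means score at S475, F1923. After flipping Y the toolpath is (136.502,142.996) → (130.258,162.212) → (113.912,174.088) → (93.708,174.088) → (77.362,162.212) → (71.118,142.996) → (77.362,123.780) → (93.708,111.904) → (113.912,111.904) → (130.258,123.780) → (136.502,142.996), returning to the start.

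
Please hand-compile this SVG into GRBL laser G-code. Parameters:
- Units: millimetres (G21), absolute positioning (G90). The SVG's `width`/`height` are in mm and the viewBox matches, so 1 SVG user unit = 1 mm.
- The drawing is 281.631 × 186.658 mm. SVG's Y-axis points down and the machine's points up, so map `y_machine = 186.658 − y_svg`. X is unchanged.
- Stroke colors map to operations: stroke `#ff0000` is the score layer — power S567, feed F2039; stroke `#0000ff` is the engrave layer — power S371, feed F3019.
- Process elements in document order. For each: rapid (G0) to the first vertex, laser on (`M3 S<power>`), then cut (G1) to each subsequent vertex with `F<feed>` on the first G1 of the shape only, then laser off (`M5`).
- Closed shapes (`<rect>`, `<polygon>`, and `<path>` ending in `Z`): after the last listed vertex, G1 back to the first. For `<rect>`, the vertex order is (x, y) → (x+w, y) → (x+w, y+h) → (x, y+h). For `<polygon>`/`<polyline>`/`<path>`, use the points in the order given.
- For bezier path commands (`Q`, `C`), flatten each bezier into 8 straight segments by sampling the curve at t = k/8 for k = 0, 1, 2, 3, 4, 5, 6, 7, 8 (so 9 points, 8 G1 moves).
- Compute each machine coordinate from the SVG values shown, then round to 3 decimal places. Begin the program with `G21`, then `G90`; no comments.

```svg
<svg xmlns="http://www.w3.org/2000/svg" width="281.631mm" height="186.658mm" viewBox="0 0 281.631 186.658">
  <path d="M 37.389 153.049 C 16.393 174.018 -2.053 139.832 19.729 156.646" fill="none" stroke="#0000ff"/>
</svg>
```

Since the viewBox matches the mm dimensions, user units are millimetres directly. The only transform is the Y-flip y_m = 186.658 − y_svg.

Shape 1 is a cubic bezier drawn with `<path>`. Its stroke #0000ff means engrave at S371, F3019. After flipping Y the toolpath is (37.389,33.609) → (29.709,28.124) → (22.709,26.565) → (16.831,27.689) → (12.517,30.252) → (10.209,33.010) → (10.347,34.719) → (13.373,34.134) → (19.729,30.012).

G21
G90
G0 X37.389 Y33.609
M3 S371
G1 X29.709 Y28.124 F3019
G1 X22.709 Y26.565
G1 X16.831 Y27.689
G1 X12.517 Y30.252
G1 X10.209 Y33.010
G1 X10.347 Y34.719
G1 X13.373 Y34.134
G1 X19.729 Y30.012
M5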